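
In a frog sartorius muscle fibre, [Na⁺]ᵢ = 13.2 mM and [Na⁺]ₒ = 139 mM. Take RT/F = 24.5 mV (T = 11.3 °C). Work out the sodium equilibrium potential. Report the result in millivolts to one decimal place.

57.7 mV

E = (24.5/z) · ln([Na⁺]_out/[Na⁺]_in) with z = +1.
= (24.5/1) · ln(139/13.2) = 24.50 · ln(10.53)
= 24.50 · (2.3543) = 57.68 mV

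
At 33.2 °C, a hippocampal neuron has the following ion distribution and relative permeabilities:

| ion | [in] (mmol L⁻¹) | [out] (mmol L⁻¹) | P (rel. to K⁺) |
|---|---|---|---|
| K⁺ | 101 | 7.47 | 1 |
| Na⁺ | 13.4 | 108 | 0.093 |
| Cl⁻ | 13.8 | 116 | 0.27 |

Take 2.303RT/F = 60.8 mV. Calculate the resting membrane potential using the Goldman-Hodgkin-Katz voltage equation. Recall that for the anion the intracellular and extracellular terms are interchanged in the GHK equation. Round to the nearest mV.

-49 mV

Vm = 60.8 · log₁₀[(Σ P·[cation]ₒ + Σ P·[anion]ᵢ) / (Σ P·[cation]ᵢ + Σ P·[anion]ₒ)]
Numerator = 1×7.47 + 0.093×108 + 0.27×13.8 = 21.24
Denominator = 1×101 + 0.093×13.4 + 0.27×116 = 133.6
Vm = 60.8 · log₁₀(0.15902) = 60.8 × (-0.7985) = -48.55 mV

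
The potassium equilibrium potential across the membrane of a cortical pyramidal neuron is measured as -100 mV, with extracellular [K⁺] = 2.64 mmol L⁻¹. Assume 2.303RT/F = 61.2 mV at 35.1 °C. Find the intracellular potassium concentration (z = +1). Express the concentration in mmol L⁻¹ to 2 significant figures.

110 mmol L⁻¹

Nernst: E = (61.2/1) · log₁₀([out]/[in]), so log₁₀([out]/[in]) = -100.0 × 1 / 61.2 = -1.6340.
[out]/[in] = 10^(-1.6340) = 0.02323.
[in] = 2.64 / 0.02323 = 113.7 mmol L⁻¹.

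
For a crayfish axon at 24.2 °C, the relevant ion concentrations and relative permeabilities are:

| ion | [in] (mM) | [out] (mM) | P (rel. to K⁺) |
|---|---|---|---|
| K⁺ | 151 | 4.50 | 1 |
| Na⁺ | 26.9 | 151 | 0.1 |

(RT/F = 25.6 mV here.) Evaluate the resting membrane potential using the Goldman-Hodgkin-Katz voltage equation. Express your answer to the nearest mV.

-53 mV

Vm = 25.6 · ln[(Σ P·[cation]ₒ + Σ P·[anion]ᵢ) / (Σ P·[cation]ᵢ + Σ P·[anion]ₒ)]
Numerator = 1×4.50 + 0.1×151 = 19.6
Denominator = 1×151 + 0.1×26.9 = 153.7
Vm = 25.6 · ln(0.12753) = 25.6 × (-2.0594) = -52.72 mV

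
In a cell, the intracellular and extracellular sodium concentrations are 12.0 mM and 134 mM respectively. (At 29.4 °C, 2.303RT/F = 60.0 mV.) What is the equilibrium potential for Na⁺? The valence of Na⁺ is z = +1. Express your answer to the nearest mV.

63 mV

E = (60.0/z) · log₁₀([Na⁺]_out/[Na⁺]_in) with z = +1.
= (60.0/1) · log₁₀(134/12.0) = 60.00 · log₁₀(11.17)
= 60.00 · (1.0479) = 62.88 mV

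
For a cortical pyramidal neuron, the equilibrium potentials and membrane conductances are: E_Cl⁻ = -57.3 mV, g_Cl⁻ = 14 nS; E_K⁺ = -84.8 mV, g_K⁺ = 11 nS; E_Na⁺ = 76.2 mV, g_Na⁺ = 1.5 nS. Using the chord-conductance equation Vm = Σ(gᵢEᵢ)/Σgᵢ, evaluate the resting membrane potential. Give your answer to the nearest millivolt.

-61 mV

Σ gᵢEᵢ = 14·(-57.3) + 11·(-84.8) + 1.5·(76.2) = -1620.70
Σ gᵢ = 14 + 11 + 1.5 = 26.5
Vm = -1620.70 / 26.5 = -61.16 mV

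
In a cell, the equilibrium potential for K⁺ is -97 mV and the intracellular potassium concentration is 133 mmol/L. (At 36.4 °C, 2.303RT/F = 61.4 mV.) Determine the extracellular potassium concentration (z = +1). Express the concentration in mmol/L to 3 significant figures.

Nernst: E = (61.4/1) · log₁₀([out]/[in]), so log₁₀([out]/[in]) = -97.0 × 1 / 61.4 = -1.5798.
[out]/[in] = 10^(-1.5798) = 0.02631.
[out] = 0.02631 × 133 = 3.5 mmol/L.

3.50 mmol/L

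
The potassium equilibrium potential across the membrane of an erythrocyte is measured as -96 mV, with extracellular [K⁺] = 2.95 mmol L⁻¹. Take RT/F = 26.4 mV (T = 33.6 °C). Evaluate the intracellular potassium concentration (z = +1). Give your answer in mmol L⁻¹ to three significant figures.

112 mmol L⁻¹

Nernst: E = (26.4/1) · ln([out]/[in]), so ln([out]/[in]) = -96.0 × 1 / 26.4 = -3.6364.
[out]/[in] = e^(-3.6364) = 0.02635.
[in] = 2.95 / 0.02635 = 112 mmol L⁻¹.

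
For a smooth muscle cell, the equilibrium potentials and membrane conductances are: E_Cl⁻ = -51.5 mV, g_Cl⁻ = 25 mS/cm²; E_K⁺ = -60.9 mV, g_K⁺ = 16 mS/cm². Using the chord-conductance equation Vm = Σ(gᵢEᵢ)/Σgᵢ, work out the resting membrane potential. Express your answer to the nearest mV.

-55 mV

Σ gᵢEᵢ = 25·(-51.5) + 16·(-60.9) = -2261.90
Σ gᵢ = 25 + 16 = 41
Vm = -2261.90 / 41 = -55.17 mV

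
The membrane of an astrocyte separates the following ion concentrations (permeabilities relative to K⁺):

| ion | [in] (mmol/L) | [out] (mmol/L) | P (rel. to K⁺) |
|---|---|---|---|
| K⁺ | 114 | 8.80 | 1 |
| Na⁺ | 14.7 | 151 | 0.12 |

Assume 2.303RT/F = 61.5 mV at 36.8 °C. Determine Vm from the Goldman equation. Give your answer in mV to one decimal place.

Vm = 61.5 · log₁₀[(Σ P·[cation]ₒ + Σ P·[anion]ᵢ) / (Σ P·[cation]ᵢ + Σ P·[anion]ₒ)]
Numerator = 1×8.80 + 0.12×151 = 26.92
Denominator = 1×114 + 0.12×14.7 = 115.8
Vm = 61.5 · log₁₀(0.23254) = 61.5 × (-0.6335) = -38.96 mV

-39.0 mV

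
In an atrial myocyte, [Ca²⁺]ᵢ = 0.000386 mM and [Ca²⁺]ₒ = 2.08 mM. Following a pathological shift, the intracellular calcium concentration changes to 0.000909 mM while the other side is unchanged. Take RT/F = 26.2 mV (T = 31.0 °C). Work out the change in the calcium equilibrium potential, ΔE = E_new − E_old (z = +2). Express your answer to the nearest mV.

E_old = (26.2/2)·ln(2.08/0.000386) = 112.56 mV
E_new = (26.2/2)·ln(2.08/0.000909) = 101.34 mV
ΔE = 101.34 − (112.56) = -11.22 mV

-11 mV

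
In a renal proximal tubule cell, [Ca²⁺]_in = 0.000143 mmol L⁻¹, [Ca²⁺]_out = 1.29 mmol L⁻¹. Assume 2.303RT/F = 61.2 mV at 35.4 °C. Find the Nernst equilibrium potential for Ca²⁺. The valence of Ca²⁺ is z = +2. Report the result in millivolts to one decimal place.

E = (61.2/z) · log₁₀([Ca²⁺]_out/[Ca²⁺]_in) with z = +2.
= (61.2/2) · log₁₀(1.29/0.000143) = 30.60 · log₁₀(9021)
= 30.60 · (3.9553) = 121.03 mV

121.0 mV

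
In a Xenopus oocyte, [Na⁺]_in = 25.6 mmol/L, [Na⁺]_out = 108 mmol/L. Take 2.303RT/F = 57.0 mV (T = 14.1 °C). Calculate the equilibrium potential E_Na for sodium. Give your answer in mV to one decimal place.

35.6 mV

E = (57.0/z) · log₁₀([Na⁺]_out/[Na⁺]_in) with z = +1.
= (57.0/1) · log₁₀(108/25.6) = 57.00 · log₁₀(4.219)
= 57.00 · (0.6252) = 35.64 mV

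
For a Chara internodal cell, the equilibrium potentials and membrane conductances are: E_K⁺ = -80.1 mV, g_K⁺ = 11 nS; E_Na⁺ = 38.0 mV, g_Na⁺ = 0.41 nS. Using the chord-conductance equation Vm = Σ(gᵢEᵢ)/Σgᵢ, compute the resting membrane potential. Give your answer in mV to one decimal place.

-75.9 mV

Σ gᵢEᵢ = 11·(-80.1) + 0.41·(38.0) = -865.52
Σ gᵢ = 11 + 0.41 = 11.41
Vm = -865.52 / 11.41 = -75.86 mV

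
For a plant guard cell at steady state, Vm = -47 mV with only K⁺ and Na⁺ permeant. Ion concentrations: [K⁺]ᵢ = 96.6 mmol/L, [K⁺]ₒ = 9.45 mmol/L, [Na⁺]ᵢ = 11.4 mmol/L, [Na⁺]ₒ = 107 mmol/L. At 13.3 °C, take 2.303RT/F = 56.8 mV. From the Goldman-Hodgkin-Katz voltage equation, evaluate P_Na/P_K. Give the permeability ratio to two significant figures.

0.047

Let α = P_Na/P_K. GHK: Vm = 56.8·log₁₀[(Kₒ + α·Naₒ)/(Kᵢ + α·Naᵢ)].
10^(Vm/56.8) = 10^(-47.0/56.8) = 0.14878
So 0.14878·(Kᵢ + α·Naᵢ) = Kₒ + α·Naₒ → α = (0.14878·96.6 − 9.45) / (107.0 − 0.14878·11.4)
α = (14.37 − 9.45) / (107.0 − 1.696) = 4.922/105.3 = 0.04674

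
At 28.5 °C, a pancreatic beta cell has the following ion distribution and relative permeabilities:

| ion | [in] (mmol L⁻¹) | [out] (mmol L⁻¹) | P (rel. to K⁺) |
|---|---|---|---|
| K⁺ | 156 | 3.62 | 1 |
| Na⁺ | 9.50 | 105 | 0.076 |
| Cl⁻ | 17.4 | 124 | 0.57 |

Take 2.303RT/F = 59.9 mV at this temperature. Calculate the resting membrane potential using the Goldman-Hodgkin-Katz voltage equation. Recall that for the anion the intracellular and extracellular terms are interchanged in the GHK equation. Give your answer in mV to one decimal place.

-61.3 mV

Vm = 59.9 · log₁₀[(Σ P·[cation]ₒ + Σ P·[anion]ᵢ) / (Σ P·[cation]ᵢ + Σ P·[anion]ₒ)]
Numerator = 1×3.62 + 0.076×105 + 0.57×17.4 = 21.52
Denominator = 1×156 + 0.076×9.50 + 0.57×124 = 227.4
Vm = 59.9 · log₁₀(0.094625) = 59.9 × (-1.0240) = -61.34 mV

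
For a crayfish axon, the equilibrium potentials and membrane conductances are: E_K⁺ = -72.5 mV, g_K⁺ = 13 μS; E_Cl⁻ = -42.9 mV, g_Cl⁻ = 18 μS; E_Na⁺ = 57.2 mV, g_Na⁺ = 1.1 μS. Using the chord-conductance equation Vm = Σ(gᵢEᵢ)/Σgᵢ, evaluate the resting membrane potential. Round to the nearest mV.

Σ gᵢEᵢ = 13·(-72.5) + 18·(-42.9) + 1.1·(57.2) = -1651.78
Σ gᵢ = 13 + 18 + 1.1 = 32.1
Vm = -1651.78 / 32.1 = -51.46 mV

-51 mV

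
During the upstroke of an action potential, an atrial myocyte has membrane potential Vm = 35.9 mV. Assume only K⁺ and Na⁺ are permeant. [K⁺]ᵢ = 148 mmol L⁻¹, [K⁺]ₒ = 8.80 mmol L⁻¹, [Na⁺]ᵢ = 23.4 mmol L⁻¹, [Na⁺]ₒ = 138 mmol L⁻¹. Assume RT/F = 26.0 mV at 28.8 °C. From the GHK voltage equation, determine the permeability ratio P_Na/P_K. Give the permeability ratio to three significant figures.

12.9

Let α = P_Na/P_K. GHK: Vm = 26.0·ln[(Kₒ + α·Naₒ)/(Kᵢ + α·Naᵢ)].
e^(Vm/26.0) = e^(35.9/26.0) = 3.978
So 3.978·(Kᵢ + α·Naᵢ) = Kₒ + α·Naₒ → α = (3.978·148.0 − 8.8) / (138.0 − 3.978·23.4)
α = (588.7 − 8.8) / (138.0 − 93.08) = 579.9/44.92 = 12.91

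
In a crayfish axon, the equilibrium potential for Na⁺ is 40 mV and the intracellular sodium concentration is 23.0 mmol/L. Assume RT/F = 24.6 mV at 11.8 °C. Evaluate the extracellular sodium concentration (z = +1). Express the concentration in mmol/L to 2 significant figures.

Nernst: E = (24.6/1) · ln([out]/[in]), so ln([out]/[in]) = 40.0 × 1 / 24.6 = 1.6260.
[out]/[in] = e^(1.6260) = 5.084.
[out] = 5.084 × 23.0 = 116.9 mmol/L.

120 mmol/L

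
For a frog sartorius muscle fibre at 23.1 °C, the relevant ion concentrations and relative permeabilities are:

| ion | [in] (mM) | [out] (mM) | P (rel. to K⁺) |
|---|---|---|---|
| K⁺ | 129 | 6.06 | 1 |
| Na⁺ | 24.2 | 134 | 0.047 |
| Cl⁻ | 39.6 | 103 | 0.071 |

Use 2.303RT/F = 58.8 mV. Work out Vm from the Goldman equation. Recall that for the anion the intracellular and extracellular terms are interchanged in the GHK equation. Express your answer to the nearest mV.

Vm = 58.8 · log₁₀[(Σ P·[cation]ₒ + Σ P·[anion]ᵢ) / (Σ P·[cation]ᵢ + Σ P·[anion]ₒ)]
Numerator = 1×6.06 + 0.047×134 + 0.071×39.6 = 15.17
Denominator = 1×129 + 0.047×24.2 + 0.071×103 = 137.5
Vm = 58.8 · log₁₀(0.11036) = 58.8 × (-0.9572) = -56.28 mV

-56 mV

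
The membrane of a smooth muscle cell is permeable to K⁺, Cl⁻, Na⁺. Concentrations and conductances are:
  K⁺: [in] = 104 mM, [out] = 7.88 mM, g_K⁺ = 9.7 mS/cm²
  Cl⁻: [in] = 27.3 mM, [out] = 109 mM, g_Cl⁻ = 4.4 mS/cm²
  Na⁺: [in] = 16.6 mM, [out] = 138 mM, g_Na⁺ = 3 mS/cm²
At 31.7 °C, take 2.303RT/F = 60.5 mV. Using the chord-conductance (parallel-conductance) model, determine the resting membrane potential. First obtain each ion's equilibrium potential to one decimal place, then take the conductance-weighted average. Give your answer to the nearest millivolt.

E_K⁺ = (60.5/1)·log₁₀(7.88/104) = -67.8 mV
E_Cl⁻ = (60.5/-1)·log₁₀(109/27.3) = -36.4 mV
E_Na⁺ = (60.5/1)·log₁₀(138/16.6) = 55.6 mV
Vm = (Σ gᵢEᵢ)/(Σ gᵢ) = (9.7·-67.8 + 4.4·-36.4 + 3·55.6) / (9.7 + 4.4 + 3)
= -651.02 / 17.1 = -38.07 mV

-38 mV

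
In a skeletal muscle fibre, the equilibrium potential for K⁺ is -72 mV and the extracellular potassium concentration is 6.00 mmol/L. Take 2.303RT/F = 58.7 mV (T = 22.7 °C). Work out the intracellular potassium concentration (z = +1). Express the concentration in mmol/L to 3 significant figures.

101 mmol/L

Nernst: E = (58.7/1) · log₁₀([out]/[in]), so log₁₀([out]/[in]) = -72.0 × 1 / 58.7 = -1.2266.
[out]/[in] = 10^(-1.2266) = 0.05935.
[in] = 6.00 / 0.05935 = 101.1 mmol/L.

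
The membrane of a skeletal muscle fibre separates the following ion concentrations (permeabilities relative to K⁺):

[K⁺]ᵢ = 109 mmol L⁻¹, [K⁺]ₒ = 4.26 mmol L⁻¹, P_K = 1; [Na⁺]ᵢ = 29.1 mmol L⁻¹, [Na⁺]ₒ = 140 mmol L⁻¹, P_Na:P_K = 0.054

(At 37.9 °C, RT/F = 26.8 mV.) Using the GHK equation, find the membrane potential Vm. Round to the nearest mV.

-60 mV

Vm = 26.8 · ln[(Σ P·[cation]ₒ + Σ P·[anion]ᵢ) / (Σ P·[cation]ᵢ + Σ P·[anion]ₒ)]
Numerator = 1×4.26 + 0.054×140 = 11.82
Denominator = 1×109 + 0.054×29.1 = 110.6
Vm = 26.8 · ln(0.1069) = 26.8 × (-2.2359) = -59.92 mV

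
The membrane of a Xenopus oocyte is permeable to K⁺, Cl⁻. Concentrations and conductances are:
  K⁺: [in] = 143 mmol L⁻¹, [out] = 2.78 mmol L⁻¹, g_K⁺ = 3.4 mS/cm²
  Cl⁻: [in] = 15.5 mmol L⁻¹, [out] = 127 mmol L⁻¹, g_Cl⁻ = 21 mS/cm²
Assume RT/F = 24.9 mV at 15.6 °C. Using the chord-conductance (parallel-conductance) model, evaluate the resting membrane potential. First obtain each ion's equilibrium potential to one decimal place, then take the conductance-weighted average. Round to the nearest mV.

E_K⁺ = (24.9/1)·ln(2.78/143) = -98.1 mV
E_Cl⁻ = (24.9/-1)·ln(127/15.5) = -52.4 mV
Vm = (Σ gᵢEᵢ)/(Σ gᵢ) = (3.4·-98.1 + 21·-52.4) / (3.4 + 21)
= -1433.94 / 24.4 = -58.77 mV

-59 mV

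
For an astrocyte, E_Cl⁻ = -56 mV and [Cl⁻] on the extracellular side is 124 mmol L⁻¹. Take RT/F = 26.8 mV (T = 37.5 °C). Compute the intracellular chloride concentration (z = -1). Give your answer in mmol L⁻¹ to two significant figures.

Nernst: E = (26.8/-1) · ln([out]/[in]), so ln([out]/[in]) = -56.0 × -1 / 26.8 = 2.0896.
[out]/[in] = e^(2.0896) = 8.081.
[in] = 124 / 8.081 = 15.34 mmol L⁻¹.

15 mmol L⁻¹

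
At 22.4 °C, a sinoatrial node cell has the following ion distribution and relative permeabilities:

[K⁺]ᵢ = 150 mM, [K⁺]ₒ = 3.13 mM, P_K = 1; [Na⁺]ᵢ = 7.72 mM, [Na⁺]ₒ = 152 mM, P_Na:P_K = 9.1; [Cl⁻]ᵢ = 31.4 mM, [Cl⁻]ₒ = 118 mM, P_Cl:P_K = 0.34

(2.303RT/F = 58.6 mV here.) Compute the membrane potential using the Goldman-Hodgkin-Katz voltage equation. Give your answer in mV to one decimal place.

42.8 mV

Vm = 58.6 · log₁₀[(Σ P·[cation]ₒ + Σ P·[anion]ᵢ) / (Σ P·[cation]ᵢ + Σ P·[anion]ₒ)]
Numerator = 1×3.13 + 9.1×152 + 0.34×31.4 = 1397
Denominator = 1×150 + 9.1×7.72 + 0.34×118 = 260.4
Vm = 58.6 · log₁₀(5.3654) = 58.6 × (0.7296) = 42.75 mV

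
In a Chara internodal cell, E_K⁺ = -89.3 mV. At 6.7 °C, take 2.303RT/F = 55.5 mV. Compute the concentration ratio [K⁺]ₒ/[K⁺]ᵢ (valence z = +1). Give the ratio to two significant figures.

log₁₀([out]/[in]) = E·z/(55.5) = -89.3 × 1 / 55.5 = -1.6090
[out]/[in] = 10^(-1.6090) = 0.0246

0.025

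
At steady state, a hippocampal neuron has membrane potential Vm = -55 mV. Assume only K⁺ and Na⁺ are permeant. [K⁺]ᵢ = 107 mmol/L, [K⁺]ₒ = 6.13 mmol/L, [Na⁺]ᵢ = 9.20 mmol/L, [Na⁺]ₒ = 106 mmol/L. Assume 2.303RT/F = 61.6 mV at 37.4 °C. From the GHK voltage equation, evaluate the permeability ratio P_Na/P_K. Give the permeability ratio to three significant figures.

0.0722

Let α = P_Na/P_K. GHK: Vm = 61.6·log₁₀[(Kₒ + α·Naₒ)/(Kᵢ + α·Naᵢ)].
10^(Vm/61.6) = 10^(-55.0/61.6) = 0.12798
So 0.12798·(Kᵢ + α·Naᵢ) = Kₒ + α·Naₒ → α = (0.12798·107.0 − 6.13) / (106.0 − 0.12798·9.2)
α = (13.69 − 6.13) / (106.0 − 1.177) = 7.564/104.8 = 0.07216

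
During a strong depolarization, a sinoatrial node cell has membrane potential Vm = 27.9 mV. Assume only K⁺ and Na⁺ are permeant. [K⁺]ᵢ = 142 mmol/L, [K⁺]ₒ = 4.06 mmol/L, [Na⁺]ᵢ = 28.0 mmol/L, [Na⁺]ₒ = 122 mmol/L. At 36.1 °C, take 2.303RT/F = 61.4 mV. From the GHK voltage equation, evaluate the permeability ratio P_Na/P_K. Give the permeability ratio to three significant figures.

Let α = P_Na/P_K. GHK: Vm = 61.4·log₁₀[(Kₒ + α·Naₒ)/(Kᵢ + α·Naᵢ)].
10^(Vm/61.4) = 10^(27.9/61.4) = 2.8471
So 2.8471·(Kᵢ + α·Naᵢ) = Kₒ + α·Naₒ → α = (2.8471·142.0 − 4.06) / (122.0 − 2.8471·28.0)
α = (404.3 − 4.06) / (122.0 − 79.72) = 400.2/42.28 = 9.466

9.47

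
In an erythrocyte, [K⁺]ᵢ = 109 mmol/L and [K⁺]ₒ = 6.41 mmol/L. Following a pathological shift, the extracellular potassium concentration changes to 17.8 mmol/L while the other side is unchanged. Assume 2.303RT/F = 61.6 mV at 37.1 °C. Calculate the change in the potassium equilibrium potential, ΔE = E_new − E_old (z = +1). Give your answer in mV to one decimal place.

E_old = (61.6/1)·log₁₀(6.41/109) = -75.80 mV
E_new = (61.6/1)·log₁₀(17.8/109) = -48.48 mV
ΔE = -48.48 − (-75.80) = 27.32 mV

27.3 mV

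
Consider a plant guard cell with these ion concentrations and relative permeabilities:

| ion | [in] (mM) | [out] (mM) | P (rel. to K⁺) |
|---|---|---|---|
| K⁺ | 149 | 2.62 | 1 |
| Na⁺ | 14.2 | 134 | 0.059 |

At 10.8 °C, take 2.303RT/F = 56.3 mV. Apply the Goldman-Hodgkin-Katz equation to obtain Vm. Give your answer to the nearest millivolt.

Vm = 56.3 · log₁₀[(Σ P·[cation]ₒ + Σ P·[anion]ᵢ) / (Σ P·[cation]ᵢ + Σ P·[anion]ₒ)]
Numerator = 1×2.62 + 0.059×134 = 10.53
Denominator = 1×149 + 0.059×14.2 = 149.8
Vm = 56.3 · log₁₀(0.070249) = 56.3 × (-1.1534) = -64.93 mV

-65 mV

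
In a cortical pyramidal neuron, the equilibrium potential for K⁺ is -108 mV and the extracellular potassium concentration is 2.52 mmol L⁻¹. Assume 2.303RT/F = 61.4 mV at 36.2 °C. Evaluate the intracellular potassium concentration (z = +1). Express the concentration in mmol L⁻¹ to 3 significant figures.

145 mmol L⁻¹

Nernst: E = (61.4/1) · log₁₀([out]/[in]), so log₁₀([out]/[in]) = -108.0 × 1 / 61.4 = -1.7590.
[out]/[in] = 10^(-1.7590) = 0.01742.
[in] = 2.52 / 0.01742 = 144.7 mmol L⁻¹.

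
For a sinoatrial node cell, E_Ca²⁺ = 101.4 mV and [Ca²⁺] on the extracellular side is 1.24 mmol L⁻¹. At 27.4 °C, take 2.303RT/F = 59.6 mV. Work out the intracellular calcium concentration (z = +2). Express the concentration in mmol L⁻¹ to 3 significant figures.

Nernst: E = (59.6/2) · log₁₀([out]/[in]), so log₁₀([out]/[in]) = 101.4 × 2 / 59.6 = 3.4027.
[out]/[in] = 10^(3.4027) = 2527.
[in] = 1.24 / 2527 = 0.0004906 mmol L⁻¹.

0.000491 mmol L⁻¹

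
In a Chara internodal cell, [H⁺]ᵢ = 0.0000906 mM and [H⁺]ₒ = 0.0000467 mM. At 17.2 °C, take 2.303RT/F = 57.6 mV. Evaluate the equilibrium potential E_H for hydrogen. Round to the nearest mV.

-17 mV

E = (57.6/z) · log₁₀([H⁺]_out/[H⁺]_in) with z = +1.
= (57.6/1) · log₁₀(0.0000467/0.0000906) = 57.60 · log₁₀(0.5155)
= 57.60 · (-0.2878) = -16.58 mV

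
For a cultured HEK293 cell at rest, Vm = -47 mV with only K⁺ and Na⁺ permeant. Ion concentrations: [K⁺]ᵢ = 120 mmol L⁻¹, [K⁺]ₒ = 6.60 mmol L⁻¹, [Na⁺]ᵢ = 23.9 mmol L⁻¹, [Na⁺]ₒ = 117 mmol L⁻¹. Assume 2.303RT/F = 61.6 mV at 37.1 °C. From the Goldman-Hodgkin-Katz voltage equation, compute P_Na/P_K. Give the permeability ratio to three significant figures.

Let α = P_Na/P_K. GHK: Vm = 61.6·log₁₀[(Kₒ + α·Naₒ)/(Kᵢ + α·Naᵢ)].
10^(Vm/61.6) = 10^(-47.0/61.6) = 0.17259
So 0.17259·(Kᵢ + α·Naᵢ) = Kₒ + α·Naₒ → α = (0.17259·120.0 − 6.6) / (117.0 − 0.17259·23.9)
α = (20.71 − 6.6) / (117.0 − 4.125) = 14.11/112.9 = 0.125

0.125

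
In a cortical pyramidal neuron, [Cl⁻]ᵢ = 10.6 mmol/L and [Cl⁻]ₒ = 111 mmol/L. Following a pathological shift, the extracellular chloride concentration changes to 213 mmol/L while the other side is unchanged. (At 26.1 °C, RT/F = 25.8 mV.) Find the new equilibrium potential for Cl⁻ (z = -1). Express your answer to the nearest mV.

After the shift: [Cl⁻]_out = 213, [Cl⁻]_in = 10.6 mmol/L.
E_new = (25.8/-1)·ln(213/10.6) = -25.80 · (3.0004) = -77.41 mV

-77 mV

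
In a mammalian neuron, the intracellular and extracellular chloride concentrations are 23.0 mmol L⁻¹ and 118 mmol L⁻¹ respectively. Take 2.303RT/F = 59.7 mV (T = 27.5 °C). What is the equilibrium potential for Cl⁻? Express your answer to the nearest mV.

E = (59.7/z) · log₁₀([Cl⁻]_out/[Cl⁻]_in) with z = -1.
For an anion, dividing by z = -1 reverses the sign.
= (59.7/-1) · log₁₀(118/23.0) = -59.70 · log₁₀(5.13)
= -59.70 · (0.7102) = -42.40 mV

-42 mV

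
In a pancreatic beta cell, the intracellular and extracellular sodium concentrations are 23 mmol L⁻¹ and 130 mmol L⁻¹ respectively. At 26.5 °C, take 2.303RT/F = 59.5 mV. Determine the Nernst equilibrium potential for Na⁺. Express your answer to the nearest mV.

45 mV

E = (59.5/z) · log₁₀([Na⁺]_out/[Na⁺]_in) with z = +1.
= (59.5/1) · log₁₀(130/23) = 59.50 · log₁₀(5.652)
= 59.50 · (0.7522) = 44.76 mV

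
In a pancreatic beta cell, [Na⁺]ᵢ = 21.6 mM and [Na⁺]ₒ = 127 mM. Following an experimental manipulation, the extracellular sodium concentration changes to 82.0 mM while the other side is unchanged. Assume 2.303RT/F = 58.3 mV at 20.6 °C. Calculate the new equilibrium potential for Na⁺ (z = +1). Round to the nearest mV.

34 mV

After the shift: [Na⁺]_out = 82.0, [Na⁺]_in = 21.6 mM.
E_new = (58.3/1)·log₁₀(82.0/21.6) = 58.30 · (0.5794) = 33.78 mV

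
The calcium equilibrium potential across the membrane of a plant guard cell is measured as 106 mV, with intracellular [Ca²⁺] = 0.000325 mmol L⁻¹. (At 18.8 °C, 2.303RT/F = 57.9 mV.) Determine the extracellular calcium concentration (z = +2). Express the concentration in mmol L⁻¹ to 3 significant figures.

1.49 mmol L⁻¹

Nernst: E = (57.9/2) · log₁₀([out]/[in]), so log₁₀([out]/[in]) = 106.0 × 2 / 57.9 = 3.6615.
[out]/[in] = 10^(3.6615) = 4587.
[out] = 4587 × 0.000325 = 1.491 mmol L⁻¹.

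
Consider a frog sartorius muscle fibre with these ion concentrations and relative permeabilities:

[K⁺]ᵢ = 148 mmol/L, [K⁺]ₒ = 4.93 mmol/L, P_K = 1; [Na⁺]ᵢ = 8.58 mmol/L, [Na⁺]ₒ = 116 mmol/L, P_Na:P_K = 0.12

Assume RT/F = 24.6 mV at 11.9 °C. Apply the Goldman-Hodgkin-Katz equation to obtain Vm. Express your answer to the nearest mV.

Vm = 24.6 · ln[(Σ P·[cation]ₒ + Σ P·[anion]ᵢ) / (Σ P·[cation]ᵢ + Σ P·[anion]ₒ)]
Numerator = 1×4.93 + 0.12×116 = 18.85
Denominator = 1×148 + 0.12×8.58 = 149
Vm = 24.6 · ln(0.12648) = 24.6 × (-2.0676) = -50.86 mV

-51 mV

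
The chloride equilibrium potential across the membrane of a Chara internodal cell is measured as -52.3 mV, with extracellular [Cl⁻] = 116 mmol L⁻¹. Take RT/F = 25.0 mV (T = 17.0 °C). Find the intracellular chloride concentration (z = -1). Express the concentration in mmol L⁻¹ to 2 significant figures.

14 mmol L⁻¹

Nernst: E = (25.0/-1) · ln([out]/[in]), so ln([out]/[in]) = -52.3 × -1 / 25.0 = 2.0920.
[out]/[in] = e^(2.0920) = 8.101.
[in] = 116 / 8.101 = 14.32 mmol L⁻¹.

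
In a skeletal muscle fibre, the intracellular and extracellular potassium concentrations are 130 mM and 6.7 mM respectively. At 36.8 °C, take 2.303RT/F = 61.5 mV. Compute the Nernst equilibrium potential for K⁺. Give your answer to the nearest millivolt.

E = (61.5/z) · log₁₀([K⁺]_out/[K⁺]_in) with z = +1.
= (61.5/1) · log₁₀(6.7/130) = 61.50 · log₁₀(0.05154)
= 61.50 · (-1.2879) = -79.20 mV

-79 mV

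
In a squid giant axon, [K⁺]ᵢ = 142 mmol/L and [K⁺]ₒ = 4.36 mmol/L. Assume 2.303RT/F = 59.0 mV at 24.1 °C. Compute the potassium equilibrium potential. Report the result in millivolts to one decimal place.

-89.3 mV

E = (59.0/z) · log₁₀([K⁺]_out/[K⁺]_in) with z = +1.
= (59.0/1) · log₁₀(4.36/142) = 59.00 · log₁₀(0.0307)
= 59.00 · (-1.5128) = -89.26 mV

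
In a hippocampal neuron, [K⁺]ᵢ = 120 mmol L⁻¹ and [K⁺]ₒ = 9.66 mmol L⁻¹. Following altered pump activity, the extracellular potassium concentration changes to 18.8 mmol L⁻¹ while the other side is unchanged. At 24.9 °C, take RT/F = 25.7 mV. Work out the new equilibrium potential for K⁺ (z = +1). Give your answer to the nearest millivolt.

-48 mV

After the shift: [K⁺]_out = 18.8, [K⁺]_in = 120 mmol L⁻¹.
E_new = (25.7/1)·ln(18.8/120) = 25.70 · (-1.8536) = -47.64 mV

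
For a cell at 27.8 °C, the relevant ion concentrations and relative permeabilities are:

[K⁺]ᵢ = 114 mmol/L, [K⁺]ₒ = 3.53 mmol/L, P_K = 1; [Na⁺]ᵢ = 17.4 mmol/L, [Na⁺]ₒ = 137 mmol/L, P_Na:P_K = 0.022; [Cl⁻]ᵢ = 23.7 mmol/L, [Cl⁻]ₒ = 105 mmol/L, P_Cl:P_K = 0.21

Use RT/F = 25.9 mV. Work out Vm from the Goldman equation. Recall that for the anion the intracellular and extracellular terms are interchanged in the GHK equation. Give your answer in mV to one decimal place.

Vm = 25.9 · ln[(Σ P·[cation]ₒ + Σ P·[anion]ᵢ) / (Σ P·[cation]ᵢ + Σ P·[anion]ₒ)]
Numerator = 1×3.53 + 0.022×137 + 0.21×23.7 = 11.52
Denominator = 1×114 + 0.022×17.4 + 0.21×105 = 136.4
Vm = 25.9 · ln(0.084445) = 25.9 × (-2.4717) = -64.02 mV

-64.0 mV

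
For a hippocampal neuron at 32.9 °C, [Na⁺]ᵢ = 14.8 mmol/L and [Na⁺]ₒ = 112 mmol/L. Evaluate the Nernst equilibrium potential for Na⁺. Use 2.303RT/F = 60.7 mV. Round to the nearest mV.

E = (60.7/z) · log₁₀([Na⁺]_out/[Na⁺]_in) with z = +1.
= (60.7/1) · log₁₀(112/14.8) = 60.70 · log₁₀(7.568)
= 60.70 · (0.8790) = 53.35 mV

53 mV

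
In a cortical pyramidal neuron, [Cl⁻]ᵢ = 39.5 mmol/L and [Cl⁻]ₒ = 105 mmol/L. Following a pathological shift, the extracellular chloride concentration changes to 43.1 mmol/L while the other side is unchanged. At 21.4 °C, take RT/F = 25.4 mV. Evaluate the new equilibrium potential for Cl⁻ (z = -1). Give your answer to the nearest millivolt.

After the shift: [Cl⁻]_out = 43.1, [Cl⁻]_in = 39.5 mmol/L.
E_new = (25.4/-1)·ln(43.1/39.5) = -25.40 · (0.0872) = -2.22 mV

-2 mV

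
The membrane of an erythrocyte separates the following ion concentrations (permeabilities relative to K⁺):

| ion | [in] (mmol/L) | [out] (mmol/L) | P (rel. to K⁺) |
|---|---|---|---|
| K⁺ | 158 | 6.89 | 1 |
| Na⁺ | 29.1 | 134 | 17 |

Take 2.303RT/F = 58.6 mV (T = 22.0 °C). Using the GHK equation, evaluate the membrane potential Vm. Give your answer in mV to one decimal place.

Vm = 58.6 · log₁₀[(Σ P·[cation]ₒ + Σ P·[anion]ᵢ) / (Σ P·[cation]ᵢ + Σ P·[anion]ₒ)]
Numerator = 1×6.89 + 17×134 = 2285
Denominator = 1×158 + 17×29.1 = 652.7
Vm = 58.6 · log₁₀(3.5007) = 58.6 × (0.5442) = 31.89 mV

31.9 mV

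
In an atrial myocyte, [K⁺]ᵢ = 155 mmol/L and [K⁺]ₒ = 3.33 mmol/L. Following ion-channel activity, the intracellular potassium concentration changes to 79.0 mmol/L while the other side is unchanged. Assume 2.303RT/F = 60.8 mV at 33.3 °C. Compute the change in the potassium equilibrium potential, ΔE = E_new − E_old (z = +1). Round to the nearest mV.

E_old = (60.8/1)·log₁₀(3.33/155) = -101.41 mV
E_new = (60.8/1)·log₁₀(3.33/79.0) = -83.61 mV
ΔE = -83.61 − (-101.41) = 17.80 mV

18 mV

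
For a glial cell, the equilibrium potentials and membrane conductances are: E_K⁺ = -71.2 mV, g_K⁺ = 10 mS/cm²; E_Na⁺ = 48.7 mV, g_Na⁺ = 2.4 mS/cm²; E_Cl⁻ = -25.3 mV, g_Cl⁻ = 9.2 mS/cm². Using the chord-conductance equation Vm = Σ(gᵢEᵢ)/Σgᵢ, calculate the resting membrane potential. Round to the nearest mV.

-38 mV

Σ gᵢEᵢ = 10·(-71.2) + 2.4·(48.7) + 9.2·(-25.3) = -827.88
Σ gᵢ = 10 + 2.4 + 9.2 = 21.6
Vm = -827.88 / 21.6 = -38.33 mV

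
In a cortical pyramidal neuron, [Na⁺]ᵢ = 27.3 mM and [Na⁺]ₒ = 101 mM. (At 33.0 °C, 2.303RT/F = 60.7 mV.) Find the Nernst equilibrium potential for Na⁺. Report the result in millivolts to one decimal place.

34.5 mV

E = (60.7/z) · log₁₀([Na⁺]_out/[Na⁺]_in) with z = +1.
= (60.7/1) · log₁₀(101/27.3) = 60.70 · log₁₀(3.7)
= 60.70 · (0.5682) = 34.49 mV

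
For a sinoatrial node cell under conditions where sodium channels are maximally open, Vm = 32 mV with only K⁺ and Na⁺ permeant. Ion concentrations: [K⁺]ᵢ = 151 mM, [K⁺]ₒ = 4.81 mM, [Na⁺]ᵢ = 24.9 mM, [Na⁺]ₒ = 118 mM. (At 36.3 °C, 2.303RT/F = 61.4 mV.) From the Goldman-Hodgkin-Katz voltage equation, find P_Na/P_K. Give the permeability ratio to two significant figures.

14

Let α = P_Na/P_K. GHK: Vm = 61.4·log₁₀[(Kₒ + α·Naₒ)/(Kᵢ + α·Naᵢ)].
10^(Vm/61.4) = 10^(32.0/61.4) = 3.3203
So 3.3203·(Kᵢ + α·Naᵢ) = Kₒ + α·Naₒ → α = (3.3203·151.0 − 4.81) / (118.0 − 3.3203·24.9)
α = (501.4 − 4.81) / (118.0 − 82.67) = 496.5/35.33 = 14.06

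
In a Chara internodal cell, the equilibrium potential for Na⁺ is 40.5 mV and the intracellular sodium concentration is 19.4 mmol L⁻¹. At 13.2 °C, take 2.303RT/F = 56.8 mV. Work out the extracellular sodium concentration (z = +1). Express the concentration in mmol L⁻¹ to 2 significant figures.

100 mmol L⁻¹

Nernst: E = (56.8/1) · log₁₀([out]/[in]), so log₁₀([out]/[in]) = 40.5 × 1 / 56.8 = 0.7130.
[out]/[in] = 10^(0.7130) = 5.164.
[out] = 5.164 × 19.4 = 100.2 mmol L⁻¹.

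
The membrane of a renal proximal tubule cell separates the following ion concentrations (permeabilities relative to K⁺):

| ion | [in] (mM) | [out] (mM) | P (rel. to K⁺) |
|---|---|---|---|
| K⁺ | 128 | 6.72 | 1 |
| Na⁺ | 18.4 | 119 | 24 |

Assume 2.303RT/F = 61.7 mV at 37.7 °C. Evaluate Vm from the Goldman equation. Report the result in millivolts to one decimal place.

43.3 mV

Vm = 61.7 · log₁₀[(Σ P·[cation]ₒ + Σ P·[anion]ᵢ) / (Σ P·[cation]ᵢ + Σ P·[anion]ₒ)]
Numerator = 1×6.72 + 24×119 = 2863
Denominator = 1×128 + 24×18.4 = 569.6
Vm = 61.7 · log₁₀(5.0258) = 61.7 × (0.7012) = 43.26 mV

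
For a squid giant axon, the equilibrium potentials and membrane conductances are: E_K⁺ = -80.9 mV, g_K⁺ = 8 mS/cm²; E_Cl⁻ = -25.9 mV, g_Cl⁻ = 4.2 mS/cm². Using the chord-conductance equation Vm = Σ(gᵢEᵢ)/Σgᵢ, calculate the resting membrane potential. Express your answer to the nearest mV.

-62 mV

Σ gᵢEᵢ = 8·(-80.9) + 4.2·(-25.9) = -755.98
Σ gᵢ = 8 + 4.2 = 12.2
Vm = -755.98 / 12.2 = -61.97 mV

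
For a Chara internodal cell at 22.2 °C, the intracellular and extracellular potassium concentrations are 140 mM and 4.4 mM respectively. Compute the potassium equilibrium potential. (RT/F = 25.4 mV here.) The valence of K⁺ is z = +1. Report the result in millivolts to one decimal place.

E = (25.4/z) · ln([K⁺]_out/[K⁺]_in) with z = +1.
= (25.4/1) · ln(4.4/140) = 25.40 · ln(0.03143)
= 25.40 · (-3.4600) = -87.88 mV

-87.9 mV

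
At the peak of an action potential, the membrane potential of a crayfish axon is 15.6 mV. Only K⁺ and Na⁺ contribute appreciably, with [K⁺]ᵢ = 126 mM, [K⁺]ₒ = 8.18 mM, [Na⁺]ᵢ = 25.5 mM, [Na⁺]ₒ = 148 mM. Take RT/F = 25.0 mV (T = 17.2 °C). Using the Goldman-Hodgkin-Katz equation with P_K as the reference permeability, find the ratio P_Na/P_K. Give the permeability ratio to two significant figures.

2.3

Let α = P_Na/P_K. GHK: Vm = 25.0·ln[(Kₒ + α·Naₒ)/(Kᵢ + α·Naᵢ)].
e^(Vm/25.0) = e^(15.6/25.0) = 1.8664
So 1.8664·(Kᵢ + α·Naᵢ) = Kₒ + α·Naₒ → α = (1.8664·126.0 − 8.18) / (148.0 − 1.8664·25.5)
α = (235.2 − 8.18) / (148.0 − 47.59) = 227/100.4 = 2.261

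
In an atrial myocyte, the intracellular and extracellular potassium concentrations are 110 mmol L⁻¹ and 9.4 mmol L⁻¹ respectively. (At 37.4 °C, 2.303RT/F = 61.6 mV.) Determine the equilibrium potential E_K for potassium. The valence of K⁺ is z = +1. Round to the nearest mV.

-66 mV

E = (61.6/z) · log₁₀([K⁺]_out/[K⁺]_in) with z = +1.
= (61.6/1) · log₁₀(9.4/110) = 61.60 · log₁₀(0.08545)
= 61.60 · (-1.0683) = -65.81 mV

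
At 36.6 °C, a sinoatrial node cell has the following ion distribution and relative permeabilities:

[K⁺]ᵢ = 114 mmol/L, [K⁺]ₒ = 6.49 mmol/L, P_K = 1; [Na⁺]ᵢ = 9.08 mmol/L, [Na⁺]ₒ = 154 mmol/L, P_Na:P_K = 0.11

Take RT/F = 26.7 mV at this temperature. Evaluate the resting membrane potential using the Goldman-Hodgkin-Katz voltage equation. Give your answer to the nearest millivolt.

-42 mV

Vm = 26.7 · ln[(Σ P·[cation]ₒ + Σ P·[anion]ᵢ) / (Σ P·[cation]ᵢ + Σ P·[anion]ₒ)]
Numerator = 1×6.49 + 0.11×154 = 23.43
Denominator = 1×114 + 0.11×9.08 = 115
Vm = 26.7 · ln(0.20374) = 26.7 × (-1.5909) = -42.48 mV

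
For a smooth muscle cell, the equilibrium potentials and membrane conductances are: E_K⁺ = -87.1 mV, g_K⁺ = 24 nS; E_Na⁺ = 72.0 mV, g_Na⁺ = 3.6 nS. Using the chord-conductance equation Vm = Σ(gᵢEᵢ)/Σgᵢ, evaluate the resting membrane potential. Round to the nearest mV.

-66 mV

Σ gᵢEᵢ = 24·(-87.1) + 3.6·(72.0) = -1831.20
Σ gᵢ = 24 + 3.6 = 27.6
Vm = -1831.20 / 27.6 = -66.35 mV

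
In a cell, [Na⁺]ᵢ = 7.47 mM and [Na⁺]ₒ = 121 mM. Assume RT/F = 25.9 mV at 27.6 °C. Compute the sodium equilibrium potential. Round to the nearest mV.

E = (25.9/z) · ln([Na⁺]_out/[Na⁺]_in) with z = +1.
= (25.9/1) · ln(121/7.47) = 25.90 · ln(16.2)
= 25.90 · (2.7849) = 72.13 mV

72 mV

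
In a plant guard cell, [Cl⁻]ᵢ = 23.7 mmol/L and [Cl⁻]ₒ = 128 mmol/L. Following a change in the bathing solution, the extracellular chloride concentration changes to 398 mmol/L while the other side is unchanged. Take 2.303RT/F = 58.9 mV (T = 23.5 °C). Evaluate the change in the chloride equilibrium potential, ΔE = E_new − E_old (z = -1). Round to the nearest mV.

-29 mV

E_old = (58.9/-1)·log₁₀(128/23.7) = -43.14 mV
E_new = (58.9/-1)·log₁₀(398/23.7) = -72.16 mV
ΔE = -72.16 − (-43.14) = -29.02 mV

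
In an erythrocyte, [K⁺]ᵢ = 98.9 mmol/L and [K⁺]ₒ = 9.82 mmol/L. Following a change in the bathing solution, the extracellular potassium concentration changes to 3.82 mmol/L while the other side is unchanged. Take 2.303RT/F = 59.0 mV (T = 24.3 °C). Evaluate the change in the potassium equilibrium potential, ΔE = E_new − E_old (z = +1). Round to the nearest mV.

E_old = (59.0/1)·log₁₀(9.82/98.9) = -59.18 mV
E_new = (59.0/1)·log₁₀(3.82/98.9) = -83.37 mV
ΔE = -83.37 − (-59.18) = -24.19 mV

-24 mV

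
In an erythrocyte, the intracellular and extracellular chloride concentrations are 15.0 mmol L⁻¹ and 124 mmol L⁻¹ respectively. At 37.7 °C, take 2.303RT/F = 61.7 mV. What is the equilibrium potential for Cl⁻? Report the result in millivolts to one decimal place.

-56.6 mV

E = (61.7/z) · log₁₀([Cl⁻]_out/[Cl⁻]_in) with z = -1.
For an anion, dividing by z = -1 reverses the sign.
= (61.7/-1) · log₁₀(124/15.0) = -61.70 · log₁₀(8.267)
= -61.70 · (0.9173) = -56.60 mV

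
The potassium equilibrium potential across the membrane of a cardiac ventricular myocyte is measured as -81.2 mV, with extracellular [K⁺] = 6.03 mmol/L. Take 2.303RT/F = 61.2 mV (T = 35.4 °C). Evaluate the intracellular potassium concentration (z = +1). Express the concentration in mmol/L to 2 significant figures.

Nernst: E = (61.2/1) · log₁₀([out]/[in]), so log₁₀([out]/[in]) = -81.2 × 1 / 61.2 = -1.3268.
[out]/[in] = 10^(-1.3268) = 0.04712.
[in] = 6.03 / 0.04712 = 128 mmol/L.

130 mmol/L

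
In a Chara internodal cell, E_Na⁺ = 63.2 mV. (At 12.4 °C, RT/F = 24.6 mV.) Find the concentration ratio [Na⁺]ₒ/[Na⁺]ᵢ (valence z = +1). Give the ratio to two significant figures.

13

ln([out]/[in]) = E·z/(24.6) = 63.2 × 1 / 24.6 = 2.5691
[out]/[in] = e^(2.5691) = 13.05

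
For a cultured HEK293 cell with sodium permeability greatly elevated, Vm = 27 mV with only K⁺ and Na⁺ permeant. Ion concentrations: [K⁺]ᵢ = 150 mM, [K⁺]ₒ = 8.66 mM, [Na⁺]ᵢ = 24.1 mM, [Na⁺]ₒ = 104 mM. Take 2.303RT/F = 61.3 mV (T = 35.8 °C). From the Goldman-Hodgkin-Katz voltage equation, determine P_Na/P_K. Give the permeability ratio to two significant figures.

Let α = P_Na/P_K. GHK: Vm = 61.3·log₁₀[(Kₒ + α·Naₒ)/(Kᵢ + α·Naᵢ)].
10^(Vm/61.3) = 10^(27.0/61.3) = 2.7571
So 2.7571·(Kᵢ + α·Naᵢ) = Kₒ + α·Naₒ → α = (2.7571·150.0 − 8.66) / (104.0 − 2.7571·24.1)
α = (413.6 − 8.66) / (104.0 − 66.45) = 404.9/37.55 = 10.78

11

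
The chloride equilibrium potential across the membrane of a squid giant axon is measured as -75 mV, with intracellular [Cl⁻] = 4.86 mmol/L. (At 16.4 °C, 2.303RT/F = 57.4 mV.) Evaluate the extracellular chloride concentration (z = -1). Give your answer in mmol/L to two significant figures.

Nernst: E = (57.4/-1) · log₁₀([out]/[in]), so log₁₀([out]/[in]) = -75.0 × -1 / 57.4 = 1.3066.
[out]/[in] = 10^(1.3066) = 20.26.
[out] = 20.26 × 4.86 = 98.46 mmol/L.

98 mmol/L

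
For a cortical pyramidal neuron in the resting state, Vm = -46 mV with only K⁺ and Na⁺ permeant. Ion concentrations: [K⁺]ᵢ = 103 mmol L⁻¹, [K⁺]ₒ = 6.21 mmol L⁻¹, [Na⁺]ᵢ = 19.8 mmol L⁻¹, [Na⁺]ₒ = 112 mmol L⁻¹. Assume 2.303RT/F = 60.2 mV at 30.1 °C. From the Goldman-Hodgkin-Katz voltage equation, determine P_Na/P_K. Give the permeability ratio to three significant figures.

Let α = P_Na/P_K. GHK: Vm = 60.2·log₁₀[(Kₒ + α·Naₒ)/(Kᵢ + α·Naᵢ)].
10^(Vm/60.2) = 10^(-46.0/60.2) = 0.17214
So 0.17214·(Kᵢ + α·Naᵢ) = Kₒ + α·Naₒ → α = (0.17214·103.0 − 6.21) / (112.0 − 0.17214·19.8)
α = (17.73 − 6.21) / (112.0 − 3.408) = 11.52/108.6 = 0.1061

0.106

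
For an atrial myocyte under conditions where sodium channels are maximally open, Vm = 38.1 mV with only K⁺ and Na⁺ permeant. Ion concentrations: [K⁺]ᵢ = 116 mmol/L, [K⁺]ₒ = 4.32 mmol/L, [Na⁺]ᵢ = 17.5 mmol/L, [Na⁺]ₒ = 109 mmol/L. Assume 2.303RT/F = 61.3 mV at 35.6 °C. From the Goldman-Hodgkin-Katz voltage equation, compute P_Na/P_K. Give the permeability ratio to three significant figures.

Let α = P_Na/P_K. GHK: Vm = 61.3·log₁₀[(Kₒ + α·Naₒ)/(Kᵢ + α·Naᵢ)].
10^(Vm/61.3) = 10^(38.1/61.3) = 4.1834
So 4.1834·(Kᵢ + α·Naᵢ) = Kₒ + α·Naₒ → α = (4.1834·116.0 − 4.32) / (109.0 − 4.1834·17.5)
α = (485.3 − 4.32) / (109.0 − 73.21) = 481/35.79 = 13.44

13.4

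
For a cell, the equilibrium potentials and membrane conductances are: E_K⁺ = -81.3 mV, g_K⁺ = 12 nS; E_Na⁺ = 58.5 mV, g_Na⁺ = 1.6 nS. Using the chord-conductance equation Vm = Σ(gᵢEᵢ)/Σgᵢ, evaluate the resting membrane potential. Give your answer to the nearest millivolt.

Σ gᵢEᵢ = 12·(-81.3) + 1.6·(58.5) = -882.00
Σ gᵢ = 12 + 1.6 = 13.6
Vm = -882.00 / 13.6 = -64.85 mV

-65 mV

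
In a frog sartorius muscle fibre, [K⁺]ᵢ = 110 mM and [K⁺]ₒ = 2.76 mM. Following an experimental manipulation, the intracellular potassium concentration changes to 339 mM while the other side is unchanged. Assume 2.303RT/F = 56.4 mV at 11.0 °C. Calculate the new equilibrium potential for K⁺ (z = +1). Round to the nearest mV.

-118 mV

After the shift: [K⁺]_out = 2.76, [K⁺]_in = 339 mM.
E_new = (56.4/1)·log₁₀(2.76/339) = 56.40 · (-2.0893) = -117.84 mV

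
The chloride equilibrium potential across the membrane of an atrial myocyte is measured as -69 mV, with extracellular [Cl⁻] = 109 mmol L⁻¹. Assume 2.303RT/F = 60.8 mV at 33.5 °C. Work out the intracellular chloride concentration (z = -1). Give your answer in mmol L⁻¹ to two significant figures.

8.0 mmol L⁻¹

Nernst: E = (60.8/-1) · log₁₀([out]/[in]), so log₁₀([out]/[in]) = -69.0 × -1 / 60.8 = 1.1349.
[out]/[in] = 10^(1.1349) = 13.64.
[in] = 109 / 13.64 = 7.99 mmol L⁻¹.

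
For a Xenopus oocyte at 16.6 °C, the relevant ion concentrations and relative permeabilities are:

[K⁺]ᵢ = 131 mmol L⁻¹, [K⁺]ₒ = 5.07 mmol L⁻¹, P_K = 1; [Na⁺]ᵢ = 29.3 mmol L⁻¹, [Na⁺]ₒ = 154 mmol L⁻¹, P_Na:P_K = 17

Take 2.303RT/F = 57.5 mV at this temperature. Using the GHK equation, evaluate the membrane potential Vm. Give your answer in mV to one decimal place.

Vm = 57.5 · log₁₀[(Σ P·[cation]ₒ + Σ P·[anion]ᵢ) / (Σ P·[cation]ᵢ + Σ P·[anion]ₒ)]
Numerator = 1×5.07 + 17×154 = 2623
Denominator = 1×131 + 17×29.3 = 629.1
Vm = 57.5 · log₁₀(4.1696) = 57.5 × (0.6201) = 35.66 mV

35.7 mV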